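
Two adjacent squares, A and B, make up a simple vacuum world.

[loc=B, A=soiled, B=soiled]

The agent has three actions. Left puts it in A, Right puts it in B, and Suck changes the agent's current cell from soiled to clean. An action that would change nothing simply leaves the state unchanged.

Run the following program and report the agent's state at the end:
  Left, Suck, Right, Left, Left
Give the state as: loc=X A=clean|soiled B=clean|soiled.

loc=A A=clean B=soiled

step 1/5 (Left): loc=A A=soiled B=soiled
step 2/5 (Suck): loc=A A=clean B=soiled
step 3/5 (Right): loc=B A=clean B=soiled
step 4/5 (Left): loc=A A=clean B=soiled
step 5/5 (Left): loc=A A=clean B=soiled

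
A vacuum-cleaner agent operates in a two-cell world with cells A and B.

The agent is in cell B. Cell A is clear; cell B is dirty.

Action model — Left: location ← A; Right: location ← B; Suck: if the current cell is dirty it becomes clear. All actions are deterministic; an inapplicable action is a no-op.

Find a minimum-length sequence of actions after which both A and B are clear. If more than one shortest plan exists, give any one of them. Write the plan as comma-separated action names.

1. Suck → (B; A:clear, B:clear)
min 1: B is dirty, one Suck

Suck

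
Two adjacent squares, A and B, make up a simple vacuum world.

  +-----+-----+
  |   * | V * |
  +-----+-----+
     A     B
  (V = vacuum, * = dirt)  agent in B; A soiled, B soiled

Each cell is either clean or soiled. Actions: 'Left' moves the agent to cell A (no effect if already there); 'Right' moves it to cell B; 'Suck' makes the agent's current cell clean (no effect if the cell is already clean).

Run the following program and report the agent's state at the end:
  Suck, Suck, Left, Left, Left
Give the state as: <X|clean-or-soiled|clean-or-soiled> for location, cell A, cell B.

<A|soiled|clean>

[1] after Suck: <B|soiled|clean>
[2] after Suck: <B|soiled|clean>
[3] after Left: <A|soiled|clean>
[4] after Left: <A|soiled|clean>
[5] after Left: <A|soiled|clean>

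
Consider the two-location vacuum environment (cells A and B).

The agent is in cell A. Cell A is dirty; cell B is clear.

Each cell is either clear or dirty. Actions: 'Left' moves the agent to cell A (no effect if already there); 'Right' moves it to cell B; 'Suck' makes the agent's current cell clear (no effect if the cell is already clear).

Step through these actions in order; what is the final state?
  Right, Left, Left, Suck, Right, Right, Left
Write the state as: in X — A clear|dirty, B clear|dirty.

1) do Right; now in B — A dirty, B clear
2) do Left; now in A — A dirty, B clear
3) do Left; now in A — A dirty, B clear
4) do Suck; now in A — A clear, B clear
5) do Right; now in B — A clear, B clear
6) do Right; now in B — A clear, B clear
7) do Left; now in A — A clear, B clear

in A — A clear, B clear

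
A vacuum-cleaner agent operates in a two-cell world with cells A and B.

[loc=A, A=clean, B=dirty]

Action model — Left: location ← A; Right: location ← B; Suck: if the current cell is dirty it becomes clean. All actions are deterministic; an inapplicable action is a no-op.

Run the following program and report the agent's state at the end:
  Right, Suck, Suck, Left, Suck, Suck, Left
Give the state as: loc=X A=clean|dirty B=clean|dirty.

1) do Right; now loc=B A=clean B=dirty
2) do Suck; now loc=B A=clean B=clean
3) do Suck; now loc=B A=clean B=clean
4) do Left; now loc=A A=clean B=clean
5) do Suck; now loc=A A=clean B=clean
6) do Suck; now loc=A A=clean B=clean
7) do Left; now loc=A A=clean B=clean

loc=A A=clean B=clean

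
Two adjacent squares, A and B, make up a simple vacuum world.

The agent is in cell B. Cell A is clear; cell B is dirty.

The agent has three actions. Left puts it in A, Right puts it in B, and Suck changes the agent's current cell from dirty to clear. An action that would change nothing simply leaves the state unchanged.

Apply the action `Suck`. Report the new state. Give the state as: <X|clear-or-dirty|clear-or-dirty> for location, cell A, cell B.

<B|clear|clear>

start: <B|clear|dirty>
[1] after Suck: <B|clear|clear>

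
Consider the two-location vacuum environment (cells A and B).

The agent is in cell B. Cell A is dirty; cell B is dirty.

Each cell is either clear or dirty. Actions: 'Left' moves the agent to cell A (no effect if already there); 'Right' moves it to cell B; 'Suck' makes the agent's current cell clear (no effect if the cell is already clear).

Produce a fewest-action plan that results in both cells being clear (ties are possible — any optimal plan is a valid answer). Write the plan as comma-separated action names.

Suck, Left, Suck

[1] after Suck: loc=B A=dirty B=clear
[2] after Left: loc=A A=dirty B=clear
[3] after Suck: loc=A A=clear B=clear
min 3: Suck B + move + Suck A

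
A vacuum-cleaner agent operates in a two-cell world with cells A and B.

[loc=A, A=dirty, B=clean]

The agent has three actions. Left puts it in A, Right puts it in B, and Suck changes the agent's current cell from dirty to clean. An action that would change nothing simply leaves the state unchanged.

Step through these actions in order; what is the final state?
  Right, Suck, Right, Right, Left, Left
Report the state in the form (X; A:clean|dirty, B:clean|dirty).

(A; A:dirty, B:clean)

[1] after Right: (B; A:dirty, B:clean)
[2] after Suck: (B; A:dirty, B:clean)
[3] after Right: (B; A:dirty, B:clean)
[4] after Right: (B; A:dirty, B:clean)
[5] after Left: (A; A:dirty, B:clean)
[6] after Left: (A; A:dirty, B:clean)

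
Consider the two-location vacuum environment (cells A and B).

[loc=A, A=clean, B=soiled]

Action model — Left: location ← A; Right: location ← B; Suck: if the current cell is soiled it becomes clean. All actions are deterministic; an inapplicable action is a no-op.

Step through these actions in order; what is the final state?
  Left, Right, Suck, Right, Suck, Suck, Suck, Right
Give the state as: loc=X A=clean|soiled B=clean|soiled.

1. Left → loc=A A=clean B=soiled
2. Right → loc=B A=clean B=soiled
3. Suck → loc=B A=clean B=clean
4. Right → loc=B A=clean B=clean
5. Suck → loc=B A=clean B=clean
6. Suck → loc=B A=clean B=clean
7. Suck → loc=B A=clean B=clean
8. Right → loc=B A=clean B=clean

loc=B A=clean B=clean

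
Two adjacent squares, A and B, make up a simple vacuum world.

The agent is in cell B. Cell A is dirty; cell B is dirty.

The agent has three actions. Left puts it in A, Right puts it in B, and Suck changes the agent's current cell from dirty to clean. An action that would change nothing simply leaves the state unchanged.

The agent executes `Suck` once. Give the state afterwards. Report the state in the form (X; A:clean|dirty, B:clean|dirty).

start: (B; A:dirty, B:dirty)
[1] after Suck: (B; A:dirty, B:clean)

(B; A:dirty, B:clean)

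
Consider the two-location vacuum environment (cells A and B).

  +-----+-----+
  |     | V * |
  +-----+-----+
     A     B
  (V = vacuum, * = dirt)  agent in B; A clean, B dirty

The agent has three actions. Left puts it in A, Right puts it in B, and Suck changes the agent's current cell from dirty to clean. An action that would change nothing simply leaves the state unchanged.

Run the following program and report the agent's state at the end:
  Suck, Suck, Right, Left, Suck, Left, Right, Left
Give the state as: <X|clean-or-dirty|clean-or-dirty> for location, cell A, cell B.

<A|clean|clean>

step 1/8 (Suck): <B|clean|clean>
step 2/8 (Suck): <B|clean|clean>
step 3/8 (Right): <B|clean|clean>
step 4/8 (Left): <A|clean|clean>
step 5/8 (Suck): <A|clean|clean>
step 6/8 (Left): <A|clean|clean>
step 7/8 (Right): <B|clean|clean>
step 8/8 (Left): <A|clean|clean>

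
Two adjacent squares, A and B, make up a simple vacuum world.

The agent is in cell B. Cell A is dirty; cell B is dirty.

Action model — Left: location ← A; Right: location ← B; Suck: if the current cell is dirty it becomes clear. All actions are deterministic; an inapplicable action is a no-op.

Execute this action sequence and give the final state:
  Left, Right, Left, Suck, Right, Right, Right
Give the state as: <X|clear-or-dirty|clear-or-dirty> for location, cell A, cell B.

<B|clear|dirty>

step 1/7 (Left): <A|dirty|dirty>
step 2/7 (Right): <B|dirty|dirty>
step 3/7 (Left): <A|dirty|dirty>
step 4/7 (Suck): <A|clear|dirty>
step 5/7 (Right): <B|clear|dirty>
step 6/7 (Right): <B|clear|dirty>
step 7/7 (Right): <B|clear|dirty>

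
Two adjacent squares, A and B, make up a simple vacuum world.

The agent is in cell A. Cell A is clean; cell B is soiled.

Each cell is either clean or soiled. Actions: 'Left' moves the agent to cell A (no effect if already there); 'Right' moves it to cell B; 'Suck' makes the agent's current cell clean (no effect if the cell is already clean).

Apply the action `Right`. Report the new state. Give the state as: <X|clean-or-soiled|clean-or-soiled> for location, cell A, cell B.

start: <A|clean|soiled>
1. Right → <B|clean|soiled>

<B|clean|soiled>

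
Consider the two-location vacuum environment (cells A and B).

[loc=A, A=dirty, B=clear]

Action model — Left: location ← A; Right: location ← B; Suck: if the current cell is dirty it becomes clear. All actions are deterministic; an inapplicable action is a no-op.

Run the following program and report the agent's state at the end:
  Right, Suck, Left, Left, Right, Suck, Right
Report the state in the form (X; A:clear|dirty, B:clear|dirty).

(B; A:dirty, B:clear)

[1] after Right: (B; A:dirty, B:clear)
[2] after Suck: (B; A:dirty, B:clear)
[3] after Left: (A; A:dirty, B:clear)
[4] after Left: (A; A:dirty, B:clear)
[5] after Right: (B; A:dirty, B:clear)
[6] after Suck: (B; A:dirty, B:clear)
[7] after Right: (B; A:dirty, B:clear)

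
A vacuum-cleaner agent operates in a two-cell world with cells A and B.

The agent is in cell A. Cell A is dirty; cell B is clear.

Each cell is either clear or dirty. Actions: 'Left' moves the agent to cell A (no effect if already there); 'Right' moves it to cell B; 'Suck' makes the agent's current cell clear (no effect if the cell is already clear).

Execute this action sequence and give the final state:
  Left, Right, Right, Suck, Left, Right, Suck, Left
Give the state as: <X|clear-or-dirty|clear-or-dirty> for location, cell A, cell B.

<A|dirty|clear>

1) do Left; now <A|dirty|clear>
2) do Right; now <B|dirty|clear>
3) do Right; now <B|dirty|clear>
4) do Suck; now <B|dirty|clear>
5) do Left; now <A|dirty|clear>
6) do Right; now <B|dirty|clear>
7) do Suck; now <B|dirty|clear>
8) do Left; now <A|dirty|clear>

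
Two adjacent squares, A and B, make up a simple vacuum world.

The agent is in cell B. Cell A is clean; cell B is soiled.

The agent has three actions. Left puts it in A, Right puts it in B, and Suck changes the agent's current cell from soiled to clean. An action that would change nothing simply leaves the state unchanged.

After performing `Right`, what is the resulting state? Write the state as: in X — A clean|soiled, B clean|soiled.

in B — A clean, B soiled

start: in B — A clean, B soiled
t=1 Right ⇒ in B — A clean, B soiled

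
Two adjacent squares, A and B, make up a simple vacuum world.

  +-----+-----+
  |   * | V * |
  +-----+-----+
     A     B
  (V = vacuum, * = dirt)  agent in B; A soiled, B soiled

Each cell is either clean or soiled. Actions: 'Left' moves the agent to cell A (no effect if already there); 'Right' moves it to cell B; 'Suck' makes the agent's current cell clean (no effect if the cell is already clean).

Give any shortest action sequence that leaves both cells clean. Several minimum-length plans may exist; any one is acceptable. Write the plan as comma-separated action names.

step 1/3 (Suck): <B|soiled|clean>
step 2/3 (Left): <A|soiled|clean>
step 3/3 (Suck): <A|clean|clean>
min 3: Suck B + move + Suck A

Suck, Left, Suck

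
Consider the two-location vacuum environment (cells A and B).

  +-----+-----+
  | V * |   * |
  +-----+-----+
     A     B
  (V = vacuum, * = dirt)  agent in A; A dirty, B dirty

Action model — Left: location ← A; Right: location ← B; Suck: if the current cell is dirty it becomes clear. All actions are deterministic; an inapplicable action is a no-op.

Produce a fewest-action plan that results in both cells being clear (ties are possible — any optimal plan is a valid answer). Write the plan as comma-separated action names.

Suck (#1): loc=A A=clear B=dirty
Right (#2): loc=B A=clear B=dirty
Suck (#3): loc=B A=clear B=clear
min 3: Suck A + move + Suck B

Suck, Right, Suck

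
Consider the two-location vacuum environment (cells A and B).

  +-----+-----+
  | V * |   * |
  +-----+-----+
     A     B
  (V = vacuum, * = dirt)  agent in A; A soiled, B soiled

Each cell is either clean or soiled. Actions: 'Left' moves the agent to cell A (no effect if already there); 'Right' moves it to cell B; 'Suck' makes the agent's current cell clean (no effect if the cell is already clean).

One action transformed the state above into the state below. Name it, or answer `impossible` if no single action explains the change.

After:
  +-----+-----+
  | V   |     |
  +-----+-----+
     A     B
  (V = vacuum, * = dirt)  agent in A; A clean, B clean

impossible

try  Left: (A; A:soiled, B:soiled)
try Right: (B; A:soiled, B:soiled)
try  Suck: (A; A:clean, B:soiled)
no single action produces the after-state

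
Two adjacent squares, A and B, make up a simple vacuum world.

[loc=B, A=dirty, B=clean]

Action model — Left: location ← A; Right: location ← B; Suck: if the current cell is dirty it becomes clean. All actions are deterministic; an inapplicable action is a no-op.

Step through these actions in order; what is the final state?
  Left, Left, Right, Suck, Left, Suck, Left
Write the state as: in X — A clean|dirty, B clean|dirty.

in A — A clean, B clean

1. Left → in A — A dirty, B clean
2. Left → in A — A dirty, B clean
3. Right → in B — A dirty, B clean
4. Suck → in B — A dirty, B clean
5. Left → in A — A dirty, B clean
6. Suck → in A — A clean, B clean
7. Left → in A — A clean, B clean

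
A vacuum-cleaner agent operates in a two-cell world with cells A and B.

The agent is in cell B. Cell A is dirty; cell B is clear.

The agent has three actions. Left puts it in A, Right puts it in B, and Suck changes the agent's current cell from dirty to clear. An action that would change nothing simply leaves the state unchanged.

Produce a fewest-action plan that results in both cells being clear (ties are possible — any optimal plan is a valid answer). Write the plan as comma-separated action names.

Left, Suck

step 1/2 (Left): loc=A A=dirty B=clear
step 2/2 (Suck): loc=A A=clear B=clear
min 2: go A then Suck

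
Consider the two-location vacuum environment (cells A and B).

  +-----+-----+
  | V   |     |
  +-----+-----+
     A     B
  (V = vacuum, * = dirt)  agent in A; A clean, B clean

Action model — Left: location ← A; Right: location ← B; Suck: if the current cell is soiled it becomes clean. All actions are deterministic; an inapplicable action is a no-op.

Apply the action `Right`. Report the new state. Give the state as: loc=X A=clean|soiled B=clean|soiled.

loc=B A=clean B=clean

start: loc=A A=clean B=clean
Right (#1): loc=B A=clean B=clean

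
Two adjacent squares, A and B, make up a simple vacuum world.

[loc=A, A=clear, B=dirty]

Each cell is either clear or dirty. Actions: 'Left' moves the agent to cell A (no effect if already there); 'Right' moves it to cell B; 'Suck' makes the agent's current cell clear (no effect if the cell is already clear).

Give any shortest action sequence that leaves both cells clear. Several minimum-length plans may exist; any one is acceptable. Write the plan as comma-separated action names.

1. Right → (B; A:clear, B:dirty)
2. Suck → (B; A:clear, B:clear)
min 2: go B then Suck

Right, Suck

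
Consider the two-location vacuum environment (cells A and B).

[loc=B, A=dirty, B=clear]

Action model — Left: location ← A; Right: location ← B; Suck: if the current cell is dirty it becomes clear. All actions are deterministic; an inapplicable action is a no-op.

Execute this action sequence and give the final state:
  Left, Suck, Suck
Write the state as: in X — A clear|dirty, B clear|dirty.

Left (#1): in A — A dirty, B clear
Suck (#2): in A — A clear, B clear
Suck (#3): in A — A clear, B clear

in A — A clear, B clear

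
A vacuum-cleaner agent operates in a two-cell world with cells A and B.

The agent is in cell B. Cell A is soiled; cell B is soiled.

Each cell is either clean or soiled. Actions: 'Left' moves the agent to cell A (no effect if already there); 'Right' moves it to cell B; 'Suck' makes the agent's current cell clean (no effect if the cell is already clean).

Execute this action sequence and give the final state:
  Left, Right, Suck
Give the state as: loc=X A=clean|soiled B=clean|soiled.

loc=B A=soiled B=clean

step 1/3 (Left): loc=A A=soiled B=soiled
step 2/3 (Right): loc=B A=soiled B=soiled
step 3/3 (Suck): loc=B A=soiled B=clean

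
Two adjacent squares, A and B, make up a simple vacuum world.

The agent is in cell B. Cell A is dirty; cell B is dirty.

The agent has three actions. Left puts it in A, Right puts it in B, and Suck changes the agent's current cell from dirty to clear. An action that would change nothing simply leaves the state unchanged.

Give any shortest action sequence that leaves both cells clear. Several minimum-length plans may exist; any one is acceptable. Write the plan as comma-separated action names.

Suck (#1): (B; A:dirty, B:clear)
Left (#2): (A; A:dirty, B:clear)
Suck (#3): (A; A:clear, B:clear)
min 3: Suck B + move + Suck A

Suck, Left, Suck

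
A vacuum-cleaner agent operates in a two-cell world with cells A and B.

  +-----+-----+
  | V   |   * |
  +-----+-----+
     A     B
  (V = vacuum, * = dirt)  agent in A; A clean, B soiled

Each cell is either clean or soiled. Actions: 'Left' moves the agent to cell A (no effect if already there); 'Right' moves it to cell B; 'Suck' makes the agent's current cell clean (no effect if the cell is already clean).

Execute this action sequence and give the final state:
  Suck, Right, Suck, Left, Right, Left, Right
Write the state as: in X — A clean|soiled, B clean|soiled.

in B — A clean, B clean

t=1 Suck ⇒ in A — A clean, B soiled
t=2 Right ⇒ in B — A clean, B soiled
t=3 Suck ⇒ in B — A clean, B clean
t=4 Left ⇒ in A — A clean, B clean
t=5 Right ⇒ in B — A clean, B clean
t=6 Left ⇒ in A — A clean, B clean
t=7 Right ⇒ in B — A clean, B clean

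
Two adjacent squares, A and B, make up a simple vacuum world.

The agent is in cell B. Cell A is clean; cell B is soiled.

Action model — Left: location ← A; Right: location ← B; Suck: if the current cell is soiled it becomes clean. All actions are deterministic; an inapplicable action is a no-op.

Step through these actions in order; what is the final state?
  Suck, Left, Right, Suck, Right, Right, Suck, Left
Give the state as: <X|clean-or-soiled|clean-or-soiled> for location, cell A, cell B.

<A|clean|clean>

t=1 Suck ⇒ <B|clean|clean>
t=2 Left ⇒ <A|clean|clean>
t=3 Right ⇒ <B|clean|clean>
t=4 Suck ⇒ <B|clean|clean>
t=5 Right ⇒ <B|clean|clean>
t=6 Right ⇒ <B|clean|clean>
t=7 Suck ⇒ <B|clean|clean>
t=8 Left ⇒ <A|clean|clean>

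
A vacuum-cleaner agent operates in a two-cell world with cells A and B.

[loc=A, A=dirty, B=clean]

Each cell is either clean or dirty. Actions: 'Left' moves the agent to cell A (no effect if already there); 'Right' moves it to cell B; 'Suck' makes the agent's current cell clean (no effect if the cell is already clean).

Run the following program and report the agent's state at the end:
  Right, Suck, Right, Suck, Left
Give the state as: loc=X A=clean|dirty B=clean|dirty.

loc=A A=dirty B=clean

1. Right → loc=B A=dirty B=clean
2. Suck → loc=B A=dirty B=clean
3. Right → loc=B A=dirty B=clean
4. Suck → loc=B A=dirty B=clean
5. Left → loc=A A=dirty B=clean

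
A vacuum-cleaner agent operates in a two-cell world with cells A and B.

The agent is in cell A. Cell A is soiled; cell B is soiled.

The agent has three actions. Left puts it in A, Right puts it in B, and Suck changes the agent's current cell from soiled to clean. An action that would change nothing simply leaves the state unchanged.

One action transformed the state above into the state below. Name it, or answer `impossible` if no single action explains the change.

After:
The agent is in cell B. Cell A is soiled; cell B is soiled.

Right

try  Left: (A; A:soiled, B:soiled)
try Right: (B; A:soiled, B:soiled)  ← match
try  Suck: (A; A:clean, B:soiled)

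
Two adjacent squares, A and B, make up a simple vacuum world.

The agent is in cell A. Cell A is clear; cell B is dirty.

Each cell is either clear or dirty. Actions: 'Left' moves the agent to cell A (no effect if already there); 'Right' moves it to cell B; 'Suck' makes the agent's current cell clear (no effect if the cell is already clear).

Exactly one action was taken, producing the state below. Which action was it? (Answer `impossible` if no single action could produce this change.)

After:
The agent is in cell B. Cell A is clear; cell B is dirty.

try  Left: (A; A:clear, B:dirty)
try Right: (B; A:clear, B:dirty)  ← match
try  Suck: (A; A:clear, B:dirty)

Right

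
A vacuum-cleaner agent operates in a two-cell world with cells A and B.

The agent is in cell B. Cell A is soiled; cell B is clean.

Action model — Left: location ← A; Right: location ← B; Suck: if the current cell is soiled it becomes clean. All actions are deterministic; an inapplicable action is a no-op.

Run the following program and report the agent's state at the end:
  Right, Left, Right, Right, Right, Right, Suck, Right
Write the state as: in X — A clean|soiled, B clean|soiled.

t=1 Right ⇒ in B — A soiled, B clean
t=2 Left ⇒ in A — A soiled, B clean
t=3 Right ⇒ in B — A soiled, B clean
t=4 Right ⇒ in B — A soiled, B clean
t=5 Right ⇒ in B — A soiled, B clean
t=6 Right ⇒ in B — A soiled, B clean
t=7 Suck ⇒ in B — A soiled, B clean
t=8 Right ⇒ in B — A soiled, B clean

in B — A soiled, B clean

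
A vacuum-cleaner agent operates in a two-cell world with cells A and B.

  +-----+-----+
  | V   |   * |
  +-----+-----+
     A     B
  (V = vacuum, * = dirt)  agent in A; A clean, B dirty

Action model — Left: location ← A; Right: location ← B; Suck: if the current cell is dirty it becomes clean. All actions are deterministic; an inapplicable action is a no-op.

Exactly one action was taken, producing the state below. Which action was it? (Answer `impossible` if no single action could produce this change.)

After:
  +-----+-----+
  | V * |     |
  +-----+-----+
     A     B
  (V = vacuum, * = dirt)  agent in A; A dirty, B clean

impossible

try  Left: <A|clean|dirty>
try Right: <B|clean|dirty>
try  Suck: <A|clean|dirty>
no single action produces the after-state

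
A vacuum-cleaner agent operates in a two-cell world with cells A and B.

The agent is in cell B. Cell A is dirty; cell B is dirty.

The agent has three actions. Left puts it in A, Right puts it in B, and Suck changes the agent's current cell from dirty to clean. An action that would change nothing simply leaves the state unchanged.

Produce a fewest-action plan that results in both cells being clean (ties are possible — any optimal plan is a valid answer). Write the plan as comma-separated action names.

Suck, Left, Suck

[1] after Suck: in B — A dirty, B clean
[2] after Left: in A — A dirty, B clean
[3] after Suck: in A — A clean, B clean
min 3: Suck B + move + Suck A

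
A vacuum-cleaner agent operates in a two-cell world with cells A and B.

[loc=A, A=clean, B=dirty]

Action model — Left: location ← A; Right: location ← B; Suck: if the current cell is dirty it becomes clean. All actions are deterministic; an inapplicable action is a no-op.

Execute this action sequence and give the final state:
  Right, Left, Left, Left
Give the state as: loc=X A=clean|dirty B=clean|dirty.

loc=A A=clean B=dirty

Right (#1): loc=B A=clean B=dirty
Left (#2): loc=A A=clean B=dirty
Left (#3): loc=A A=clean B=dirty
Left (#4): loc=A A=clean B=dirty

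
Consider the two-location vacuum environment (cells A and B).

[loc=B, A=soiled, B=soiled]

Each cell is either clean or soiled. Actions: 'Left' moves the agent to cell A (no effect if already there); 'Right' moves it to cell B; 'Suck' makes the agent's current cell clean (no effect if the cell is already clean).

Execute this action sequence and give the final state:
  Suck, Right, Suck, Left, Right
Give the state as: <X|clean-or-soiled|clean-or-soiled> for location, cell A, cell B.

<B|soiled|clean>

[1] after Suck: <B|soiled|clean>
[2] after Right: <B|soiled|clean>
[3] after Suck: <B|soiled|clean>
[4] after Left: <A|soiled|clean>
[5] after Right: <B|soiled|clean>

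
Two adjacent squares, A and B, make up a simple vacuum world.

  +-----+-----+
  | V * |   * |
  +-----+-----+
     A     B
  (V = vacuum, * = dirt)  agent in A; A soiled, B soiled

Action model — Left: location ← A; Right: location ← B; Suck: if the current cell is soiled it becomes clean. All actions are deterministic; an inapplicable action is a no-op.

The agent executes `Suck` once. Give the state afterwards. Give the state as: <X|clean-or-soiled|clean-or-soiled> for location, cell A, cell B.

start: <A|soiled|soiled>
Suck (#1): <A|clean|soiled>

<A|clean|soiled>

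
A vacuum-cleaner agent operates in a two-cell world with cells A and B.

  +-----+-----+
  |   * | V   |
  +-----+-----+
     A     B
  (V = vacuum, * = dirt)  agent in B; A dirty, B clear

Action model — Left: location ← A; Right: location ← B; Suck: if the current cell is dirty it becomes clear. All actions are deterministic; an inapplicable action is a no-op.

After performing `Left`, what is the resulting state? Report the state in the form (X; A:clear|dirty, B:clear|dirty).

(A; A:dirty, B:clear)

start: (B; A:dirty, B:clear)
step 1/1 (Left): (A; A:dirty, B:clear)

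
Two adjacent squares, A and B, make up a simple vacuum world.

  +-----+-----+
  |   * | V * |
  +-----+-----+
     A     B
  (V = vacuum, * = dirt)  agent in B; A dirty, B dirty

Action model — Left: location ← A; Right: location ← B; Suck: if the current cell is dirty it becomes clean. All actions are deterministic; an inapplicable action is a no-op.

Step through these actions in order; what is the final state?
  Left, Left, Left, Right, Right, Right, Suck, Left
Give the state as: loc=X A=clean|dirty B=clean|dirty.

loc=A A=dirty B=clean

t=1 Left ⇒ loc=A A=dirty B=dirty
t=2 Left ⇒ loc=A A=dirty B=dirty
t=3 Left ⇒ loc=A A=dirty B=dirty
t=4 Right ⇒ loc=B A=dirty B=dirty
t=5 Right ⇒ loc=B A=dirty B=dirty
t=6 Right ⇒ loc=B A=dirty B=dirty
t=7 Suck ⇒ loc=B A=dirty B=clean
t=8 Left ⇒ loc=A A=dirty B=clean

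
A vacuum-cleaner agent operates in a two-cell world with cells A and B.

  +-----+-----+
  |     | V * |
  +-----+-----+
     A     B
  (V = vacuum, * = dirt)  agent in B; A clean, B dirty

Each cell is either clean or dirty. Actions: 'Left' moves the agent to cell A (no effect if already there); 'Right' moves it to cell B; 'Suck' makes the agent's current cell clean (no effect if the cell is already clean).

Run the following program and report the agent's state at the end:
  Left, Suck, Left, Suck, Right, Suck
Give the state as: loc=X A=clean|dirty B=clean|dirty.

step 1/6 (Left): loc=A A=clean B=dirty
step 2/6 (Suck): loc=A A=clean B=dirty
step 3/6 (Left): loc=A A=clean B=dirty
step 4/6 (Suck): loc=A A=clean B=dirty
step 5/6 (Right): loc=B A=clean B=dirty
step 6/6 (Suck): loc=B A=clean B=clean

loc=B A=clean B=clean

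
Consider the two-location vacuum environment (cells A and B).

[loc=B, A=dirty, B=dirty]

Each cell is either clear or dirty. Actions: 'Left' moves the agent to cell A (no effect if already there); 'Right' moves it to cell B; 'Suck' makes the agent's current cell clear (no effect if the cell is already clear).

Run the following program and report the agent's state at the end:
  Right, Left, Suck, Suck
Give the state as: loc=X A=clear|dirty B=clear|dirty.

loc=A A=clear B=dirty

t=1 Right ⇒ loc=B A=dirty B=dirty
t=2 Left ⇒ loc=A A=dirty B=dirty
t=3 Suck ⇒ loc=A A=clear B=dirty
t=4 Suck ⇒ loc=A A=clear B=dirty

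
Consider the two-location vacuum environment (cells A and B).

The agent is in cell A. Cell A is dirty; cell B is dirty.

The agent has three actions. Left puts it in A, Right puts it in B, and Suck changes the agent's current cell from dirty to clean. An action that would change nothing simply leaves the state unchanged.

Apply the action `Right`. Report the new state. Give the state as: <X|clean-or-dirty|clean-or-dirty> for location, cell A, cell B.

start: <A|dirty|dirty>
1. Right → <B|dirty|dirty>

<B|dirty|dirty>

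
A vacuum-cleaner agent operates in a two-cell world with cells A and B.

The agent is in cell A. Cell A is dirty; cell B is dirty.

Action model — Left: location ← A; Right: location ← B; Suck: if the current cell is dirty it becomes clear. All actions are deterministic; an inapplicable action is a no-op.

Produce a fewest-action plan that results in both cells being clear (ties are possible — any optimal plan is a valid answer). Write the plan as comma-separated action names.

Suck (#1): (A; A:clear, B:dirty)
Right (#2): (B; A:clear, B:dirty)
Suck (#3): (B; A:clear, B:clear)
min 3: Suck A + move + Suck B

Suck, Right, Suck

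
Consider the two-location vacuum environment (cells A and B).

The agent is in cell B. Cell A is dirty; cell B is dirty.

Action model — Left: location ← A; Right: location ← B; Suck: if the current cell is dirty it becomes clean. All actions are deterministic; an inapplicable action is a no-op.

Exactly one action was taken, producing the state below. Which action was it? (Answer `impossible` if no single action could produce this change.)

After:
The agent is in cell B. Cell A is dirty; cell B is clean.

try  Left: <A|dirty|dirty>
try Right: <B|dirty|dirty>
try  Suck: <B|dirty|clean>  ← match

Suck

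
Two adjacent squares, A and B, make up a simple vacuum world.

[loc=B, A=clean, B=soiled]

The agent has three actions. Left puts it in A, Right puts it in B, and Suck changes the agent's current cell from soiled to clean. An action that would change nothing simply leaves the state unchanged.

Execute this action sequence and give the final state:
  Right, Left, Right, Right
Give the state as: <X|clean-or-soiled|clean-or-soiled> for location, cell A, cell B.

<B|clean|soiled>

[1] after Right: <B|clean|soiled>
[2] after Left: <A|clean|soiled>
[3] after Right: <B|clean|soiled>
[4] after Right: <B|clean|soiled>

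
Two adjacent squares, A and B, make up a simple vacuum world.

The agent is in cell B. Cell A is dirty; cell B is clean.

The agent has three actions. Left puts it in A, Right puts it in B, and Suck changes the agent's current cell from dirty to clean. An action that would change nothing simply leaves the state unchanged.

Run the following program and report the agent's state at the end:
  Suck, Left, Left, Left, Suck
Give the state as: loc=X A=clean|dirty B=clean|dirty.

loc=A A=clean B=clean

step 1/5 (Suck): loc=B A=dirty B=clean
step 2/5 (Left): loc=A A=dirty B=clean
step 3/5 (Left): loc=A A=dirty B=clean
step 4/5 (Left): loc=A A=dirty B=clean
step 5/5 (Suck): loc=A A=clean B=clean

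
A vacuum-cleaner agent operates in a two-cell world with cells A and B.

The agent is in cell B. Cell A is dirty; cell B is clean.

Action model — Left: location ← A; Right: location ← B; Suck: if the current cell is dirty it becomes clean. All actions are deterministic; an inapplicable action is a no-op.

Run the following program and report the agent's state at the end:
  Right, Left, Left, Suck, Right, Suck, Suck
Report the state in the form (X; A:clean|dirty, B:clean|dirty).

1. Right → (B; A:dirty, B:clean)
2. Left → (A; A:dirty, B:clean)
3. Left → (A; A:dirty, B:clean)
4. Suck → (A; A:clean, B:clean)
5. Right → (B; A:clean, B:clean)
6. Suck → (B; A:clean, B:clean)
7. Suck → (B; A:clean, B:clean)

(B; A:clean, B:clean)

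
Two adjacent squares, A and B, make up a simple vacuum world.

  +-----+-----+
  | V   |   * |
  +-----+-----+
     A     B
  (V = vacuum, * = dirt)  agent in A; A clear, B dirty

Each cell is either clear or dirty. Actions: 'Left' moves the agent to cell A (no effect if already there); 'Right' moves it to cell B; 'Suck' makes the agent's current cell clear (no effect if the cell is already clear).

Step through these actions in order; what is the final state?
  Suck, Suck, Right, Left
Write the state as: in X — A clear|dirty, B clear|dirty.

1. Suck → in A — A clear, B dirty
2. Suck → in A — A clear, B dirty
3. Right → in B — A clear, B dirty
4. Left → in A — A clear, B dirty

in A — A clear, B dirty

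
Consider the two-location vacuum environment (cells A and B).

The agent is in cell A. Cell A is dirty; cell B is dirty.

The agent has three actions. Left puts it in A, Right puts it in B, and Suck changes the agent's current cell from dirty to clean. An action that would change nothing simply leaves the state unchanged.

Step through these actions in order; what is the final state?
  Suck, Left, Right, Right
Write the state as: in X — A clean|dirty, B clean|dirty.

in B — A clean, B dirty

step 1/4 (Suck): in A — A clean, B dirty
step 2/4 (Left): in A — A clean, B dirty
step 3/4 (Right): in B — A clean, B dirty
step 4/4 (Right): in B — A clean, B dirty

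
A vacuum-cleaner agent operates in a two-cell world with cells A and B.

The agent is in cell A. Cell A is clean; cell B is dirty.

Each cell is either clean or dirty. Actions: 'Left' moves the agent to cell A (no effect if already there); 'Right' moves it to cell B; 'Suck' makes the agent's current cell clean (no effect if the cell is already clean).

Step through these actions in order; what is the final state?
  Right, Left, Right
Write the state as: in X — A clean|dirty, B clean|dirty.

[1] after Right: in B — A clean, B dirty
[2] after Left: in A — A clean, B dirty
[3] after Right: in B — A clean, B dirty

in B — A clean, B dirty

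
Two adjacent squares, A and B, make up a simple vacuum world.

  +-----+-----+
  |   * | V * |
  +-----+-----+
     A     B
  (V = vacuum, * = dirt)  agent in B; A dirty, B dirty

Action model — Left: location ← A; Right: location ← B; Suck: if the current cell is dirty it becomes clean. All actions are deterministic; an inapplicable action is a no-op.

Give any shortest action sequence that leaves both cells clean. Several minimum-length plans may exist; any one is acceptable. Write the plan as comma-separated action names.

step 1/3 (Suck): loc=B A=dirty B=clean
step 2/3 (Left): loc=A A=dirty B=clean
step 3/3 (Suck): loc=A A=clean B=clean
min 3: Suck B + move + Suck A

Suck, Left, Suck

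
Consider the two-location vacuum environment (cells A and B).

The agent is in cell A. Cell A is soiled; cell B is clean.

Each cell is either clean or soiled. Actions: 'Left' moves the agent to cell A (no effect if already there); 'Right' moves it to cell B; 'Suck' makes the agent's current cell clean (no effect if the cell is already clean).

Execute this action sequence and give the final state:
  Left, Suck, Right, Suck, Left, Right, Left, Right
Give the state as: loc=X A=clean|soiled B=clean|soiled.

loc=B A=clean B=clean

Left (#1): loc=A A=soiled B=clean
Suck (#2): loc=A A=clean B=clean
Right (#3): loc=B A=clean B=clean
Suck (#4): loc=B A=clean B=clean
Left (#5): loc=A A=clean B=clean
Right (#6): loc=B A=clean B=clean
Left (#7): loc=A A=clean B=clean
Right (#8): loc=B A=clean B=clean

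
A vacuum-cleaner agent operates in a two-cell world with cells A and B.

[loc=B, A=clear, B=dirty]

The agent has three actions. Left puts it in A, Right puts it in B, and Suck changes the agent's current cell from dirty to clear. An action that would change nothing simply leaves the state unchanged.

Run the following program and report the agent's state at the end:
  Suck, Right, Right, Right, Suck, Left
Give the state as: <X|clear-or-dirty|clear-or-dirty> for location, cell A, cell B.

<A|clear|clear>

Suck (#1): <B|clear|clear>
Right (#2): <B|clear|clear>
Right (#3): <B|clear|clear>
Right (#4): <B|clear|clear>
Suck (#5): <B|clear|clear>
Left (#6): <A|clear|clear>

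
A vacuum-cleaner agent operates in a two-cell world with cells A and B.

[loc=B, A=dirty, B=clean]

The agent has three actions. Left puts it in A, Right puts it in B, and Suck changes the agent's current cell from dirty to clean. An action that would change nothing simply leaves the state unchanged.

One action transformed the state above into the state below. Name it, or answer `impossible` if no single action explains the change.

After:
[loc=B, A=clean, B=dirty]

try  Left: <A|dirty|clean>
try Right: <B|dirty|clean>
try  Suck: <B|dirty|clean>
no single action produces the after-state

impossible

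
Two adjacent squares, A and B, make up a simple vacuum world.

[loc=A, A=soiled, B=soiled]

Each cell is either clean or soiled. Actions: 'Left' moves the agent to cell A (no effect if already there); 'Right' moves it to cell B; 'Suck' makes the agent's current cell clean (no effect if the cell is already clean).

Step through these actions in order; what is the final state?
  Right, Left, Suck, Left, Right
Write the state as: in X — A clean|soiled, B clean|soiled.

in B — A clean, B soiled

step 1/5 (Right): in B — A soiled, B soiled
step 2/5 (Left): in A — A soiled, B soiled
step 3/5 (Suck): in A — A clean, B soiled
step 4/5 (Left): in A — A clean, B soiled
step 5/5 (Right): in B — A clean, B soiled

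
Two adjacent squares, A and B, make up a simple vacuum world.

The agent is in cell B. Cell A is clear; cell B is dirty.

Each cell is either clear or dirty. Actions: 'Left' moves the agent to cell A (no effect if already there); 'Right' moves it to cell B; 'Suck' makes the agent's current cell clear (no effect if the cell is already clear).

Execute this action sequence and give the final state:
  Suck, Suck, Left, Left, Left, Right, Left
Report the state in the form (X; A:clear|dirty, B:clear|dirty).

1. Suck → (B; A:clear, B:clear)
2. Suck → (B; A:clear, B:clear)
3. Left → (A; A:clear, B:clear)
4. Left → (A; A:clear, B:clear)
5. Left → (A; A:clear, B:clear)
6. Right → (B; A:clear, B:clear)
7. Left → (A; A:clear, B:clear)

(A; A:clear, B:clear)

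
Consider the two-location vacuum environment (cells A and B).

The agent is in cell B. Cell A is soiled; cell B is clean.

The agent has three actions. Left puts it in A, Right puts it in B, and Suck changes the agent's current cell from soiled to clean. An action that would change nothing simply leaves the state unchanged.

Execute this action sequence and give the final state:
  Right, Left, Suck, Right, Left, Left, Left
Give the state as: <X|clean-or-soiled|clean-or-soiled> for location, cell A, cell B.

[1] after Right: <B|soiled|clean>
[2] after Left: <A|soiled|clean>
[3] after Suck: <A|clean|clean>
[4] after Right: <B|clean|clean>
[5] after Left: <A|clean|clean>
[6] after Left: <A|clean|clean>
[7] after Left: <A|clean|clean>

<A|clean|clean>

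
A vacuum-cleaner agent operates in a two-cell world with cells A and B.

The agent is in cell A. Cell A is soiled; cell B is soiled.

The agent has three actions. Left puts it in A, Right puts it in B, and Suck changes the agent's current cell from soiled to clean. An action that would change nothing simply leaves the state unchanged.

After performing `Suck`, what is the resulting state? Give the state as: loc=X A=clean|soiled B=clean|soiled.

loc=A A=clean B=soiled

start: loc=A A=soiled B=soiled
1. Suck → loc=A A=clean B=soiled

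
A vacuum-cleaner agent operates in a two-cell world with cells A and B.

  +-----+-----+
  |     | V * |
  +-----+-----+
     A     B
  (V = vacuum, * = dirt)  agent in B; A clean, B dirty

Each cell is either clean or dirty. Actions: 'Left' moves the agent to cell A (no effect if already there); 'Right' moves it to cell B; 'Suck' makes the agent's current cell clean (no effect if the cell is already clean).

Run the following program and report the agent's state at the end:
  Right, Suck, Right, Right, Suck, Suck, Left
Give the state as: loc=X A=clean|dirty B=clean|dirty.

loc=A A=clean B=clean

[1] after Right: loc=B A=clean B=dirty
[2] after Suck: loc=B A=clean B=clean
[3] after Right: loc=B A=clean B=clean
[4] after Right: loc=B A=clean B=clean
[5] after Suck: loc=B A=clean B=clean
[6] after Suck: loc=B A=clean B=clean
[7] after Left: loc=A A=clean B=clean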